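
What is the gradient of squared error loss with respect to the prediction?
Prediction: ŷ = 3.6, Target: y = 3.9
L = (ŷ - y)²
∂L/∂ŷ = -0.6

∂L/∂ŷ = 2(ŷ - y) = 2(3.6 - 3.9) = 2(-0.3) = -0.6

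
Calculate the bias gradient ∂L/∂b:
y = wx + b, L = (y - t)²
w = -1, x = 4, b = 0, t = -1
∂L/∂b = -6

y = wx + b = (-1)(4) + 0 = -4
∂L/∂y = 2(y - t) = 2(-4 - -1) = -6
∂y/∂b = 1
∂L/∂b = ∂L/∂y · ∂y/∂b = -6 × 1 = -6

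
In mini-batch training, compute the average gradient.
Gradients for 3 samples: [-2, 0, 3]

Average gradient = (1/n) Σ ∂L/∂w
Average gradient = 0.3333

Average = (1/3)(-2 + 0 + 3) = 1/3 = 0.3333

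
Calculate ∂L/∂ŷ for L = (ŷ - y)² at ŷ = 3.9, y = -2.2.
∂L/∂ŷ = 12.2

∂L/∂ŷ = 2(ŷ - y) = 2(3.9 - -2.2) = 2(6.1) = 12.2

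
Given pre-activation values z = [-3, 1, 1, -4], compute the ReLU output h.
h = [0, 1, 1, 0]

ReLU applied element-wise: max(0,-3)=0, max(0,1)=1, max(0,1)=1, max(0,-4)=0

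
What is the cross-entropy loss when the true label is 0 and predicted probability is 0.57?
L = 0.844

L = -0·log(0.57) - 1·log(0.43) = -log(0.43) = 0.844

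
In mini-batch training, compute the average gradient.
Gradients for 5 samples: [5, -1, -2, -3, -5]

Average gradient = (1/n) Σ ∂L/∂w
Average gradient = -1.2

Average = (1/5)(5 + -1 + -2 + -3 + -5) = -6/5 = -1.2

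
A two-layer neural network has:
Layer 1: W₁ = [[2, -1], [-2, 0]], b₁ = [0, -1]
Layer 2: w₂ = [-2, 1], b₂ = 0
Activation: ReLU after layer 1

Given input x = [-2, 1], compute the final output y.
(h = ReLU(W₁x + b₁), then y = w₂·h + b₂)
y = 3

Layer 1 pre-activation: z₁ = [-5, 3]
After ReLU: h = [0, 3]
Layer 2 output: y = -2×0 + 1×3 + 0 = 3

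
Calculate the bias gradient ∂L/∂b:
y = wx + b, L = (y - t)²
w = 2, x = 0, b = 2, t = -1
∂L/∂b = 6

y = wx + b = (2)(0) + 2 = 2
∂L/∂y = 2(y - t) = 2(2 - -1) = 6
∂y/∂b = 1
∂L/∂b = ∂L/∂y · ∂y/∂b = 6 × 1 = 6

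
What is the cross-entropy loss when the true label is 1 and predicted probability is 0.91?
L = 0.09431

L = -1·log(0.91) - 0·log(0.09) = -log(0.91) = 0.09431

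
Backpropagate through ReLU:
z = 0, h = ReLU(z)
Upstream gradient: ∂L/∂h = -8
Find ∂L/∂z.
∂L/∂z = 0

h = ReLU(0) = 0
At z = 0: ∂h/∂z = 0 (by convention)
∂L/∂z = ∂L/∂h · ∂h/∂z = -8 × 0 = 0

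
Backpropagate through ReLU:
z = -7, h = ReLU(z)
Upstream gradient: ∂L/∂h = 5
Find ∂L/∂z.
∂L/∂z = 0

h = ReLU(-7) = 0
Since z < 0: ∂h/∂z = 0
∂L/∂z = ∂L/∂h · ∂h/∂z = 5 × 0 = 0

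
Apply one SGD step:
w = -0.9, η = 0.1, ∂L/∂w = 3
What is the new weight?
w_new = -1.2

w_new = w - η·∂L/∂w = -0.9 - 0.1×(3) = -0.9 - (0.3) = -1.2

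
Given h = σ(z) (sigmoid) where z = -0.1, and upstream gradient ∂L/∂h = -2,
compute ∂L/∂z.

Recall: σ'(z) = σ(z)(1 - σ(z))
∂L/∂z = -0.4988

σ(-0.1) = 0.475
σ'(-0.1) = σ(-0.1)(1 - σ(-0.1)) = 0.475 × 0.525 = 0.2494
∂L/∂z = ∂L/∂h · σ'(z) = -2 × 0.2494 = -0.4988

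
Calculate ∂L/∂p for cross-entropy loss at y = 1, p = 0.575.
∂L/∂p = -1.739

∂L/∂p = -y/p + (1-y)/(1-p) = -1/0.575 + 0 = -1.739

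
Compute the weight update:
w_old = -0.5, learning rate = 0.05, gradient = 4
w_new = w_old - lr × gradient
w_new = -0.7

w_new = w - η·∂L/∂w = -0.5 - 0.05×(4) = -0.5 - (0.2) = -0.7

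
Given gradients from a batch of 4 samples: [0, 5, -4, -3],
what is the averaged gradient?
Average gradient = -0.5

Average = (1/4)(0 + 5 + -4 + -3) = -2/4 = -0.5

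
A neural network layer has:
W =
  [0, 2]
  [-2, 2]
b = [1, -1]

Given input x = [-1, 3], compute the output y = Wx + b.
y = [7, 7]

Wx = [0×-1 + 2×3, -2×-1 + 2×3]
   = [6, 8]
y = Wx + b = [6 + 1, 8 + -1] = [7, 7]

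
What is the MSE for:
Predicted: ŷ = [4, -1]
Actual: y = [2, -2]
MSE = 2.5

MSE = (1/2)((4-2)² + (-1--2)²) = (1/2)(4 + 1) = 2.5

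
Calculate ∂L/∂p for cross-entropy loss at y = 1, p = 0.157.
∂L/∂p = -6.369

∂L/∂p = -y/p + (1-y)/(1-p) = -1/0.157 + 0 = -6.369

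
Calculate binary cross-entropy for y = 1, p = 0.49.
L = 0.7133

L = -1·log(0.49) - 0·log(0.51) = -log(0.49) = 0.7133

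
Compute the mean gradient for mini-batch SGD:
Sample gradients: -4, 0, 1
Average gradient = -1

Average = (1/3)(-4 + 0 + 1) = -3/3 = -1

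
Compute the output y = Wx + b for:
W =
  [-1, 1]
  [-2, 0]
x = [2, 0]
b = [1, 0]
y = [-1, -4]

Wx = [-1×2 + 1×0, -2×2 + 0×0]
   = [-2, -4]
y = Wx + b = [-2 + 1, -4 + 0] = [-1, -4]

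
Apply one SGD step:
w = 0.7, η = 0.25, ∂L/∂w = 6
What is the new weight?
w_new = -0.8

w_new = w - η·∂L/∂w = 0.7 - 0.25×(6) = 0.7 - (1.5) = -0.8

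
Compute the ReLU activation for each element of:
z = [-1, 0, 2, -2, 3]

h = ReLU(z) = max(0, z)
h = [0, 0, 2, 0, 3]

ReLU applied element-wise: max(0,-1)=0, max(0,0)=0, max(0,2)=2, max(0,-2)=0, max(0,3)=3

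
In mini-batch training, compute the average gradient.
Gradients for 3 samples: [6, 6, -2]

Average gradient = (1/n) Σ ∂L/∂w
Average gradient = 3.333

Average = (1/3)(6 + 6 + -2) = 10/3 = 3.333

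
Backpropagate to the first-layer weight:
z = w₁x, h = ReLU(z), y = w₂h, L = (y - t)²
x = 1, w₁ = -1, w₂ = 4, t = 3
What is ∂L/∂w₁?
∂L/∂w₁ = 0

Forward pass:
z = w₁x = -1×1 = -1
h = ReLU(-1) = 0
y = w₂h = 4×0 = 0

Backward pass:
∂L/∂y = 2(y - t) = 2(0 - 3) = -6
∂y/∂h = w₂ = 4
∂h/∂z = 0 (ReLU derivative)
∂z/∂w₁ = x = 1

∂L/∂w₁ = -6 × 4 × 0 × 1 = 0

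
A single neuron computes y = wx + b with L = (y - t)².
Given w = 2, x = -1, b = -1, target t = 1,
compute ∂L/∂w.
∂L/∂w = 8

y = wx + b = (2)(-1) + -1 = -3
∂L/∂y = 2(y - t) = 2(-3 - 1) = -8
∂y/∂w = x = -1
∂L/∂w = ∂L/∂y · ∂y/∂w = -8 × -1 = 8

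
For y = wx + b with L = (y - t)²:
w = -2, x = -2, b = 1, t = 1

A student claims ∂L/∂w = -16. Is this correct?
Correct

y = (-2)(-2) + 1 = 5
∂L/∂y = 2(y - t) = 2(5 - 1) = 8
∂y/∂w = x = -2
∂L/∂w = 8 × -2 = -16

Claimed value: -16
Correct: The correct gradient is -16.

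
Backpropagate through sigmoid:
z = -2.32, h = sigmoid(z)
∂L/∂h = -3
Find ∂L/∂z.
∂L/∂z = -0.2444

σ(-2.32) = 0.08948
σ'(-2.32) = σ(-2.32)(1 - σ(-2.32)) = 0.08948 × 0.9105 = 0.08147
∂L/∂z = ∂L/∂h · σ'(z) = -3 × 0.08147 = -0.2444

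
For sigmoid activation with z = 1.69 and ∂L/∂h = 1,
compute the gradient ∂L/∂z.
∂L/∂z = 0.1315

σ(1.69) = 0.8442
σ'(1.69) = σ(1.69)(1 - σ(1.69)) = 0.8442 × 0.1558 = 0.1315
∂L/∂z = ∂L/∂h · σ'(z) = 1 × 0.1315 = 0.1315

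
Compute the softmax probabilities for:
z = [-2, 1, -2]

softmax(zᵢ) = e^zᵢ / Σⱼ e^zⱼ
p = [0.0453, 0.9094, 0.0453]

exp(z) = [0.1353, 2.718, 0.1353]
Sum = 2.989
p = [0.0453, 0.9094, 0.0453]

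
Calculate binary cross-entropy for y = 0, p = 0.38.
L = 0.478

L = -0·log(0.38) - 1·log(0.62) = -log(0.62) = 0.478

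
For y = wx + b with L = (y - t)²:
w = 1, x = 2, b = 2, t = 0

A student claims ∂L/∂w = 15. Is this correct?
Incorrect

y = (1)(2) + 2 = 4
∂L/∂y = 2(y - t) = 2(4 - 0) = 8
∂y/∂w = x = 2
∂L/∂w = 8 × 2 = 16

Claimed value: 15
Incorrect: The correct gradient is 16.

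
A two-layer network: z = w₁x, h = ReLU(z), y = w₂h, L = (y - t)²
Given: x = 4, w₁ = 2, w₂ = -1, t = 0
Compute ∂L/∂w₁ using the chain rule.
∂L/∂w₁ = 64

Forward pass:
z = w₁x = 2×4 = 8
h = ReLU(8) = 8
y = w₂h = -1×8 = -8

Backward pass:
∂L/∂y = 2(y - t) = 2(-8 - 0) = -16
∂y/∂h = w₂ = -1
∂h/∂z = 1 (ReLU derivative)
∂z/∂w₁ = x = 4

∂L/∂w₁ = -16 × -1 × 1 × 4 = 64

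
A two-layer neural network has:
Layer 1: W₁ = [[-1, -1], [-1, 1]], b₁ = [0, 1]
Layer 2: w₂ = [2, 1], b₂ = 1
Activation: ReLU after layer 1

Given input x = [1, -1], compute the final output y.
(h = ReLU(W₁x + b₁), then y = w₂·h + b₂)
y = 1

Layer 1 pre-activation: z₁ = [0, -1]
After ReLU: h = [0, 0]
Layer 2 output: y = 2×0 + 1×0 + 1 = 1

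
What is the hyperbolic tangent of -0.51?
-0.4699

tanh(-0.51) = (e^(-0.51) - e^(0.51))/(e^(-0.51) + e^(0.51)) = -0.4699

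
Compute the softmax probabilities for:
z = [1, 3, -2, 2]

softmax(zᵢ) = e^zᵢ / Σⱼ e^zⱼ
p = [0.0896, 0.6623, 0.0045, 0.2436]

exp(z) = [2.718, 20.09, 0.1353, 7.389]
Sum = 30.33
p = [0.0896, 0.6623, 0.0045, 0.2436]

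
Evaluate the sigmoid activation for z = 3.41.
0.968

sigmoid(3.41) = 1/(1 + e^(-3.41)) = 1/(1 + 0.03304) = 0.968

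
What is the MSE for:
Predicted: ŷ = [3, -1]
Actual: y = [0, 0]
MSE = 5

MSE = (1/2)((3-0)² + (-1-0)²) = (1/2)(9 + 1) = 5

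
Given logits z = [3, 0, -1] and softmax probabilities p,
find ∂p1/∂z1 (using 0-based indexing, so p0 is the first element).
∂p1/∂z1 = 0.04444

p = softmax(z) = [0.9362, 0.04661, 0.01715]
p1 = 0.04661

∂p1/∂z1 = p1(1 - p1) = 0.04661 × (1 - 0.04661) = 0.04444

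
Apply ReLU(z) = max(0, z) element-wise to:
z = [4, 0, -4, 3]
h = [4, 0, 0, 3]

ReLU applied element-wise: max(0,4)=4, max(0,0)=0, max(0,-4)=0, max(0,3)=3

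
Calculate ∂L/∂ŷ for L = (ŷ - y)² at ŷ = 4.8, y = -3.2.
∂L/∂ŷ = 16.0

∂L/∂ŷ = 2(ŷ - y) = 2(4.8 - -3.2) = 2(8.0) = 16.0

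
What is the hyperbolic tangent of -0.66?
-0.5784

tanh(-0.66) = (e^(-0.66) - e^(0.66))/(e^(-0.66) + e^(0.66)) = -0.5784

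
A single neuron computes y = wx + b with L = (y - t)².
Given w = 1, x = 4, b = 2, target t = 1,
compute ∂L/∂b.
∂L/∂b = 10

y = wx + b = (1)(4) + 2 = 6
∂L/∂y = 2(y - t) = 2(6 - 1) = 10
∂y/∂b = 1
∂L/∂b = ∂L/∂y · ∂y/∂b = 10 × 1 = 10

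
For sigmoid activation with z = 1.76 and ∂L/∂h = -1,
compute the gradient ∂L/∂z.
∂L/∂z = -0.1252

σ(1.76) = 0.8532
σ'(1.76) = σ(1.76)(1 - σ(1.76)) = 0.8532 × 0.1468 = 0.1252
∂L/∂z = ∂L/∂h · σ'(z) = -1 × 0.1252 = -0.1252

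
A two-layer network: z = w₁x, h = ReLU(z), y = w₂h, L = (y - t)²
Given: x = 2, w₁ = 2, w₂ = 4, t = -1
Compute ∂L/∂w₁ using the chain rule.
∂L/∂w₁ = 272

Forward pass:
z = w₁x = 2×2 = 4
h = ReLU(4) = 4
y = w₂h = 4×4 = 16

Backward pass:
∂L/∂y = 2(y - t) = 2(16 - -1) = 34
∂y/∂h = w₂ = 4
∂h/∂z = 1 (ReLU derivative)
∂z/∂w₁ = x = 2

∂L/∂w₁ = 34 × 4 × 1 × 2 = 272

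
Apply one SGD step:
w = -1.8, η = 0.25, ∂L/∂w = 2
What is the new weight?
w_new = -2.3

w_new = w - η·∂L/∂w = -1.8 - 0.25×(2) = -1.8 - (0.5) = -2.3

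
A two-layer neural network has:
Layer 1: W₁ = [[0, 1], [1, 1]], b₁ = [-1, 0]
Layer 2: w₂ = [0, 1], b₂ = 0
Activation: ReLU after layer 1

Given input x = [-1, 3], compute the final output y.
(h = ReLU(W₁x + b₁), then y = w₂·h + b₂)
y = 2

Layer 1 pre-activation: z₁ = [2, 2]
After ReLU: h = [2, 2]
Layer 2 output: y = 0×2 + 1×2 + 0 = 2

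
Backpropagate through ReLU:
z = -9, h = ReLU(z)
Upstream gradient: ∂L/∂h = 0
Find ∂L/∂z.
∂L/∂z = 0

h = ReLU(-9) = 0
Since z < 0: ∂h/∂z = 0
∂L/∂z = ∂L/∂h · ∂h/∂z = 0 × 0 = 0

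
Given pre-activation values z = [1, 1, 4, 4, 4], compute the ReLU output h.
h = [1, 1, 4, 4, 4]

ReLU applied element-wise: max(0,1)=1, max(0,1)=1, max(0,4)=4, max(0,4)=4, max(0,4)=4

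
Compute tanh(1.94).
0.9595

tanh(1.94) = (e^(1.94) - e^(-1.94))/(e^(1.94) + e^(-1.94)) = 0.9595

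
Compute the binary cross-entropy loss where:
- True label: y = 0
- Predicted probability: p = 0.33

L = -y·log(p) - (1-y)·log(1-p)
L = 0.4005

L = -0·log(0.33) - 1·log(0.67) = -log(0.67) = 0.4005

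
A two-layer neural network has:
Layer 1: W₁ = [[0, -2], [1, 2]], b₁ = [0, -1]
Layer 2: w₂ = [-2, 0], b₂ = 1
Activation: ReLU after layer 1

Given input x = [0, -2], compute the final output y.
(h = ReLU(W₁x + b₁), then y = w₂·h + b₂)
y = -7

Layer 1 pre-activation: z₁ = [4, -5]
After ReLU: h = [4, 0]
Layer 2 output: y = -2×4 + 0×0 + 1 = -7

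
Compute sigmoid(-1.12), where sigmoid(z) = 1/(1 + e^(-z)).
0.246

sigmoid(-1.12) = 1/(1 + e^(1.12)) = 1/(1 + 3.065) = 0.246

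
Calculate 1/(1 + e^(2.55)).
0.07243

sigmoid(-2.55) = 1/(1 + e^(2.55)) = 1/(1 + 12.81) = 0.07243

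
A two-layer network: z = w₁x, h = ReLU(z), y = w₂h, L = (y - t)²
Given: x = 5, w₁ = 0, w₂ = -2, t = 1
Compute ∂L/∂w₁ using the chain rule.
∂L/∂w₁ = 0

Forward pass:
z = w₁x = 0×5 = 0
h = ReLU(0) = 0
y = w₂h = -2×0 = 0

Backward pass:
∂L/∂y = 2(y - t) = 2(0 - 1) = -2
∂y/∂h = w₂ = -2
∂h/∂z = 0 (ReLU derivative)
∂z/∂w₁ = x = 5

∂L/∂w₁ = -2 × -2 × 0 × 5 = 0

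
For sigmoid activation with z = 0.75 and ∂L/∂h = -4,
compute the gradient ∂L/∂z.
∂L/∂z = -0.8716

σ(0.75) = 0.6792
σ'(0.75) = σ(0.75)(1 - σ(0.75)) = 0.6792 × 0.3208 = 0.2179
∂L/∂z = ∂L/∂h · σ'(z) = -4 × 0.2179 = -0.8716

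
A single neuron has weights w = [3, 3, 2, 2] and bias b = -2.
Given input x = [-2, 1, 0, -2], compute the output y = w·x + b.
y = -9

y = (3)(-2) + (3)(1) + (2)(0) + (2)(-2) + -2 = -9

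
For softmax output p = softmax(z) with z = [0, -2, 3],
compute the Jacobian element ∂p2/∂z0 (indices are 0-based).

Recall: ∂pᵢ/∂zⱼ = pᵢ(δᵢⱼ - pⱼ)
∂p2/∂z0 = -0.0446

p = softmax(z) = [0.04712, 0.006377, 0.9465]
p2 = 0.9465, p0 = 0.04712

∂p2/∂z0 = -p2 × p0 = -0.9465 × 0.04712 = -0.0446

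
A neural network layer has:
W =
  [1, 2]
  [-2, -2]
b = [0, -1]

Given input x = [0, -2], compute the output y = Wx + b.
y = [-4, 3]

Wx = [1×0 + 2×-2, -2×0 + -2×-2]
   = [-4, 4]
y = Wx + b = [-4 + 0, 4 + -1] = [-4, 3]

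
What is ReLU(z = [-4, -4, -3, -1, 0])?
h = [0, 0, 0, 0, 0]

ReLU applied element-wise: max(0,-4)=0, max(0,-4)=0, max(0,-3)=0, max(0,-1)=0, max(0,0)=0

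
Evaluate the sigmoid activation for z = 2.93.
0.9493

sigmoid(2.93) = 1/(1 + e^(-2.93)) = 1/(1 + 0.0534) = 0.9493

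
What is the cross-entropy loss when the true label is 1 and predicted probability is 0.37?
L = 0.9943

L = -1·log(0.37) - 0·log(0.63) = -log(0.37) = 0.9943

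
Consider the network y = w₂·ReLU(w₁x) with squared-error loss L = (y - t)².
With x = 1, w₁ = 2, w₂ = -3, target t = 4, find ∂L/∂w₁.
∂L/∂w₁ = 60

Forward pass:
z = w₁x = 2×1 = 2
h = ReLU(2) = 2
y = w₂h = -3×2 = -6

Backward pass:
∂L/∂y = 2(y - t) = 2(-6 - 4) = -20
∂y/∂h = w₂ = -3
∂h/∂z = 1 (ReLU derivative)
∂z/∂w₁ = x = 1

∂L/∂w₁ = -20 × -3 × 1 × 1 = 60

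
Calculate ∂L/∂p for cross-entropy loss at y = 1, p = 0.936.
∂L/∂p = -1.068

∂L/∂p = -y/p + (1-y)/(1-p) = -1/0.936 + 0 = -1.068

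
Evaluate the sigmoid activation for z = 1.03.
0.7369

sigmoid(1.03) = 1/(1 + e^(-1.03)) = 1/(1 + 0.357) = 0.7369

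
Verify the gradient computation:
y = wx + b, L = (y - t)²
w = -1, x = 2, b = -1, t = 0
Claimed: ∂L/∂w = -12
Correct

y = (-1)(2) + -1 = -3
∂L/∂y = 2(y - t) = 2(-3 - 0) = -6
∂y/∂w = x = 2
∂L/∂w = -6 × 2 = -12

Claimed value: -12
Correct: The correct gradient is -12.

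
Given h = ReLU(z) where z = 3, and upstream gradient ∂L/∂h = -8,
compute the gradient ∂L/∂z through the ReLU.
∂L/∂z = -8

h = ReLU(3) = 3
Since z > 0: ∂h/∂z = 1
∂L/∂z = ∂L/∂h · ∂h/∂z = -8 × 1 = -8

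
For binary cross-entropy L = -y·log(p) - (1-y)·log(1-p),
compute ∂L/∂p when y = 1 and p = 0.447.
∂L/∂p = -2.237

∂L/∂p = -y/p + (1-y)/(1-p) = -1/0.447 + 0 = -2.237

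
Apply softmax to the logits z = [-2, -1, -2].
p = [0.2119, 0.5761, 0.2119]

exp(z) = [0.1353, 0.3679, 0.1353]
Sum = 0.6386
p = [0.2119, 0.5761, 0.2119]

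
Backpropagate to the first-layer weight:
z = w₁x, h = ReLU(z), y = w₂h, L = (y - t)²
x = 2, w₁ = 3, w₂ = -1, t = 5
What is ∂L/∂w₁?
∂L/∂w₁ = 44

Forward pass:
z = w₁x = 3×2 = 6
h = ReLU(6) = 6
y = w₂h = -1×6 = -6

Backward pass:
∂L/∂y = 2(y - t) = 2(-6 - 5) = -22
∂y/∂h = w₂ = -1
∂h/∂z = 1 (ReLU derivative)
∂z/∂w₁ = x = 2

∂L/∂w₁ = -22 × -1 × 1 × 2 = 44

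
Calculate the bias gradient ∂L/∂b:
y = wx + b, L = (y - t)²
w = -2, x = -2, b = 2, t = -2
∂L/∂b = 16

y = wx + b = (-2)(-2) + 2 = 6
∂L/∂y = 2(y - t) = 2(6 - -2) = 16
∂y/∂b = 1
∂L/∂b = ∂L/∂y · ∂y/∂b = 16 × 1 = 16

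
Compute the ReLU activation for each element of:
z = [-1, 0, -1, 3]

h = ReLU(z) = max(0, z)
h = [0, 0, 0, 3]

ReLU applied element-wise: max(0,-1)=0, max(0,0)=0, max(0,-1)=0, max(0,3)=3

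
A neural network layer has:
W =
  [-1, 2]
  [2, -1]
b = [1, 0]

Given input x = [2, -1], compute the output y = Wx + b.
y = [-3, 5]

Wx = [-1×2 + 2×-1, 2×2 + -1×-1]
   = [-4, 5]
y = Wx + b = [-4 + 1, 5 + 0] = [-3, 5]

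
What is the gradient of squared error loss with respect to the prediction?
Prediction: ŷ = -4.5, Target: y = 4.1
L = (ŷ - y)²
∂L/∂ŷ = -17.2

∂L/∂ŷ = 2(ŷ - y) = 2(-4.5 - 4.1) = 2(-8.6) = -17.2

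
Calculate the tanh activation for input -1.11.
-0.8041

tanh(-1.11) = (e^(-1.11) - e^(1.11))/(e^(-1.11) + e^(1.11)) = -0.8041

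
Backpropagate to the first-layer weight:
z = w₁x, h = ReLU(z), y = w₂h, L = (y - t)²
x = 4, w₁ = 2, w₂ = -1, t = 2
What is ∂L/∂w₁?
∂L/∂w₁ = 80

Forward pass:
z = w₁x = 2×4 = 8
h = ReLU(8) = 8
y = w₂h = -1×8 = -8

Backward pass:
∂L/∂y = 2(y - t) = 2(-8 - 2) = -20
∂y/∂h = w₂ = -1
∂h/∂z = 1 (ReLU derivative)
∂z/∂w₁ = x = 4

∂L/∂w₁ = -20 × -1 × 1 × 4 = 80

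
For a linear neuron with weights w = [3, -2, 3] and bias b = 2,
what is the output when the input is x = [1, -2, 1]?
y = 12

y = (3)(1) + (-2)(-2) + (3)(1) + 2 = 12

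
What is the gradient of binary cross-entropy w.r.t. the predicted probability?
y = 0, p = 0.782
∂L/∂p = 4.587

∂L/∂p = -y/p + (1-y)/(1-p) = 0 + 1/0.218 = 4.587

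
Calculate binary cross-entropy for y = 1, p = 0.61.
L = 0.4943

L = -1·log(0.61) - 0·log(0.39) = -log(0.61) = 0.4943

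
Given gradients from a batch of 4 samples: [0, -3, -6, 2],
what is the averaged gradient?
Average gradient = -1.75

Average = (1/4)(0 + -3 + -6 + 2) = -7/4 = -1.75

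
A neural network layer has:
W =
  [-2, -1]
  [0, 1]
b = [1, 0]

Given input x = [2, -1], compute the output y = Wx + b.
y = [-2, -1]

Wx = [-2×2 + -1×-1, 0×2 + 1×-1]
   = [-3, -1]
y = Wx + b = [-3 + 1, -1 + 0] = [-2, -1]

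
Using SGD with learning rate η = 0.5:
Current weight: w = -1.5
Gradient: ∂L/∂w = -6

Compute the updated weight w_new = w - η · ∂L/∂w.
w_new = 1.5

w_new = w - η·∂L/∂w = -1.5 - 0.5×(-6) = -1.5 - (-3) = 1.5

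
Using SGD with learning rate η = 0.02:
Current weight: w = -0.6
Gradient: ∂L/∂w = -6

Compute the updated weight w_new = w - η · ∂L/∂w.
w_new = -0.48

w_new = w - η·∂L/∂w = -0.6 - 0.02×(-6) = -0.6 - (-0.12) = -0.48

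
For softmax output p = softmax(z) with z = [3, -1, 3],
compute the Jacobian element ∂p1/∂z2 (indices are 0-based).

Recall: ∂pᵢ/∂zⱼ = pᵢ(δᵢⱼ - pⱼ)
∂p1/∂z2 = -0.004496

p = softmax(z) = [0.4955, 0.009075, 0.4955]
p1 = 0.009075, p2 = 0.4955

∂p1/∂z2 = -p1 × p2 = -0.009075 × 0.4955 = -0.004496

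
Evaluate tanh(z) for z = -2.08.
-0.9693

tanh(-2.08) = (e^(-2.08) - e^(2.08))/(e^(-2.08) + e^(2.08)) = -0.9693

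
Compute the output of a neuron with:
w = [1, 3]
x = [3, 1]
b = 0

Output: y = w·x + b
y = 6

y = (1)(3) + (3)(1) + 0 = 6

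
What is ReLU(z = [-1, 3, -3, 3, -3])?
h = [0, 3, 0, 3, 0]

ReLU applied element-wise: max(0,-1)=0, max(0,3)=3, max(0,-3)=0, max(0,3)=3, max(0,-3)=0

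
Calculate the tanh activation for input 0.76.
0.6411

tanh(0.76) = (e^(0.76) - e^(-0.76))/(e^(0.76) + e^(-0.76)) = 0.6411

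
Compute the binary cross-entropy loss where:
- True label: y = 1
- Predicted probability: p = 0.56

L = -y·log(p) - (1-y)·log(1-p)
L = 0.5798

L = -1·log(0.56) - 0·log(0.44) = -log(0.56) = 0.5798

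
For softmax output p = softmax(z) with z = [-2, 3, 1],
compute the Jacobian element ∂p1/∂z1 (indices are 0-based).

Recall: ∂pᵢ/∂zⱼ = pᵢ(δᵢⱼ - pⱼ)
∂p1/∂z1 = 0.1089

p = softmax(z) = [0.0059, 0.8756, 0.1185]
p1 = 0.8756

∂p1/∂z1 = p1(1 - p1) = 0.8756 × (1 - 0.8756) = 0.1089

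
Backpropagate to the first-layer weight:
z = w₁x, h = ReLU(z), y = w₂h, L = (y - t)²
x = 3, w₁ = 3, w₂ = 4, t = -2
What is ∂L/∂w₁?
∂L/∂w₁ = 912

Forward pass:
z = w₁x = 3×3 = 9
h = ReLU(9) = 9
y = w₂h = 4×9 = 36

Backward pass:
∂L/∂y = 2(y - t) = 2(36 - -2) = 76
∂y/∂h = w₂ = 4
∂h/∂z = 1 (ReLU derivative)
∂z/∂w₁ = x = 3

∂L/∂w₁ = 76 × 4 × 1 × 3 = 912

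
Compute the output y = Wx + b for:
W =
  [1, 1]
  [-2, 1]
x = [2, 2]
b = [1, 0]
y = [5, -2]

Wx = [1×2 + 1×2, -2×2 + 1×2]
   = [4, -2]
y = Wx + b = [4 + 1, -2 + 0] = [5, -2]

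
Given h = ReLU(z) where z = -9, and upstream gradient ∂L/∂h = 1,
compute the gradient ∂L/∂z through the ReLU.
∂L/∂z = 0

h = ReLU(-9) = 0
Since z < 0: ∂h/∂z = 0
∂L/∂z = ∂L/∂h · ∂h/∂z = 1 × 0 = 0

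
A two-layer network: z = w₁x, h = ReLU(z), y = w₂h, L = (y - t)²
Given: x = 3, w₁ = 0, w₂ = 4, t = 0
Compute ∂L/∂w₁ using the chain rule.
∂L/∂w₁ = 0

Forward pass:
z = w₁x = 0×3 = 0
h = ReLU(0) = 0
y = w₂h = 4×0 = 0

Backward pass:
∂L/∂y = 2(y - t) = 2(0 - 0) = 0
∂y/∂h = w₂ = 4
∂h/∂z = 0 (ReLU derivative)
∂z/∂w₁ = x = 3

∂L/∂w₁ = 0 × 4 × 0 × 3 = 0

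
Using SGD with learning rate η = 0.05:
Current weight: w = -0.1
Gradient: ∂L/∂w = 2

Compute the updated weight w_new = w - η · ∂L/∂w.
w_new = -0.2

w_new = w - η·∂L/∂w = -0.1 - 0.05×(2) = -0.1 - (0.1) = -0.2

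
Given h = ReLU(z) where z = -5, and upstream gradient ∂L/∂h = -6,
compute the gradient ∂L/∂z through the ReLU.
∂L/∂z = 0

h = ReLU(-5) = 0
Since z < 0: ∂h/∂z = 0
∂L/∂z = ∂L/∂h · ∂h/∂z = -6 × 0 = 0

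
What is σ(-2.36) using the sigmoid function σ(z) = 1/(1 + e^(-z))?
0.08627

sigmoid(-2.36) = 1/(1 + e^(2.36)) = 1/(1 + 10.59) = 0.08627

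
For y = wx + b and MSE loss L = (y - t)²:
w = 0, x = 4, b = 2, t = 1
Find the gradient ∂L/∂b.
∂L/∂b = 2

y = wx + b = (0)(4) + 2 = 2
∂L/∂y = 2(y - t) = 2(2 - 1) = 2
∂y/∂b = 1
∂L/∂b = ∂L/∂y · ∂y/∂b = 2 × 1 = 2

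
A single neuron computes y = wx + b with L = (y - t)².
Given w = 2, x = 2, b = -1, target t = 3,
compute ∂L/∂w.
∂L/∂w = 0

y = wx + b = (2)(2) + -1 = 3
∂L/∂y = 2(y - t) = 2(3 - 3) = 0
∂y/∂w = x = 2
∂L/∂w = ∂L/∂y · ∂y/∂w = 0 × 2 = 0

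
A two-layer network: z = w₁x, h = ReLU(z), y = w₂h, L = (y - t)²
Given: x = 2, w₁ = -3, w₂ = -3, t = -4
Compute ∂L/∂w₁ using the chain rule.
∂L/∂w₁ = 0

Forward pass:
z = w₁x = -3×2 = -6
h = ReLU(-6) = 0
y = w₂h = -3×0 = 0

Backward pass:
∂L/∂y = 2(y - t) = 2(0 - -4) = 8
∂y/∂h = w₂ = -3
∂h/∂z = 0 (ReLU derivative)
∂z/∂w₁ = x = 2

∂L/∂w₁ = 8 × -3 × 0 × 2 = 0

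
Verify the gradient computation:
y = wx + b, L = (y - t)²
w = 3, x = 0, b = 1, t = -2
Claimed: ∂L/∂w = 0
Correct

y = (3)(0) + 1 = 1
∂L/∂y = 2(y - t) = 2(1 - -2) = 6
∂y/∂w = x = 0
∂L/∂w = 6 × 0 = 0

Claimed value: 0
Correct: The correct gradient is 0.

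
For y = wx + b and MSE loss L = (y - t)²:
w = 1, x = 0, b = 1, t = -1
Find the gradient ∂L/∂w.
∂L/∂w = 0

y = wx + b = (1)(0) + 1 = 1
∂L/∂y = 2(y - t) = 2(1 - -1) = 4
∂y/∂w = x = 0
∂L/∂w = ∂L/∂y · ∂y/∂w = 4 × 0 = 0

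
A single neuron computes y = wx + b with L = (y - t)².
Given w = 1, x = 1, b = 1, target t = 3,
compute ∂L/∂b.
∂L/∂b = -2

y = wx + b = (1)(1) + 1 = 2
∂L/∂y = 2(y - t) = 2(2 - 3) = -2
∂y/∂b = 1
∂L/∂b = ∂L/∂y · ∂y/∂b = -2 × 1 = -2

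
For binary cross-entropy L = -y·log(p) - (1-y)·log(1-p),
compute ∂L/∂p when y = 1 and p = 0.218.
∂L/∂p = -4.587

∂L/∂p = -y/p + (1-y)/(1-p) = -1/0.218 + 0 = -4.587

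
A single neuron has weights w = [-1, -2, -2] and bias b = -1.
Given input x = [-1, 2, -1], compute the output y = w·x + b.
y = -2

y = (-1)(-1) + (-2)(2) + (-2)(-1) + -1 = -2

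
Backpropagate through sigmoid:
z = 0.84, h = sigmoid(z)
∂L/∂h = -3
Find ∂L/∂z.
∂L/∂z = -0.6318

σ(0.84) = 0.6985
σ'(0.84) = σ(0.84)(1 - σ(0.84)) = 0.6985 × 0.3015 = 0.2106
∂L/∂z = ∂L/∂h · σ'(z) = -3 × 0.2106 = -0.6318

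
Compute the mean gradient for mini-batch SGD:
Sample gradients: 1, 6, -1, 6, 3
Average gradient = 3

Average = (1/5)(1 + 6 + -1 + 6 + 3) = 15/5 = 3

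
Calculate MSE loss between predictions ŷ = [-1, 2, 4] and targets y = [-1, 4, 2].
MSE = 2.667

MSE = (1/3)((-1--1)² + (2-4)² + (4-2)²) = (1/3)(0 + 4 + 4) = 2.667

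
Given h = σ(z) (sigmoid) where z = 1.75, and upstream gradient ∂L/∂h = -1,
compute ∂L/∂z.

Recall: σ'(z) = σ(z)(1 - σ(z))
∂L/∂z = -0.1261

σ(1.75) = 0.852
σ'(1.75) = σ(1.75)(1 - σ(1.75)) = 0.852 × 0.148 = 0.1261
∂L/∂z = ∂L/∂h · σ'(z) = -1 × 0.1261 = -0.1261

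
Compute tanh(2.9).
0.994

tanh(2.9) = (e^(2.9) - e^(-2.9))/(e^(2.9) + e^(-2.9)) = 0.994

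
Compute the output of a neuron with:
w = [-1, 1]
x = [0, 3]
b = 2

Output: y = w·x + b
y = 5

y = (-1)(0) + (1)(3) + 2 = 5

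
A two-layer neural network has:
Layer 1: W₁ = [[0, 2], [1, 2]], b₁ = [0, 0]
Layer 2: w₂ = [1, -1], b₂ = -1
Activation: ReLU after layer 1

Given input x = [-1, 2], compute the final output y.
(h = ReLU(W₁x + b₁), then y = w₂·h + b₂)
y = 0

Layer 1 pre-activation: z₁ = [4, 3]
After ReLU: h = [4, 3]
Layer 2 output: y = 1×4 + -1×3 + -1 = 0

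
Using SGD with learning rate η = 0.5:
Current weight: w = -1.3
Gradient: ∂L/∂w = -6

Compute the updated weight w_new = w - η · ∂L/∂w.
w_new = 1.7

w_new = w - η·∂L/∂w = -1.3 - 0.5×(-6) = -1.3 - (-3) = 1.7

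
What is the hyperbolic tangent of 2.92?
0.9942

tanh(2.92) = (e^(2.92) - e^(-2.92))/(e^(2.92) + e^(-2.92)) = 0.9942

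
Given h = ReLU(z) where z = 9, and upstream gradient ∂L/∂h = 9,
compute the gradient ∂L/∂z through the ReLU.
∂L/∂z = 9

h = ReLU(9) = 9
Since z > 0: ∂h/∂z = 1
∂L/∂z = ∂L/∂h · ∂h/∂z = 9 × 1 = 9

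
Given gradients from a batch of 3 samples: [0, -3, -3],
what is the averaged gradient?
Average gradient = -2

Average = (1/3)(0 + -3 + -3) = -6/3 = -2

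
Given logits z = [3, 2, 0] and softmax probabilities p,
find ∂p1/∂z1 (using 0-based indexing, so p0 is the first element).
∂p1/∂z1 = 0.1922

p = softmax(z) = [0.7054, 0.2595, 0.03512]
p1 = 0.2595

∂p1/∂z1 = p1(1 - p1) = 0.2595 × (1 - 0.2595) = 0.1922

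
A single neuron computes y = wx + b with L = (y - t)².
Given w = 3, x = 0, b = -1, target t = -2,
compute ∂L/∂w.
∂L/∂w = 0

y = wx + b = (3)(0) + -1 = -1
∂L/∂y = 2(y - t) = 2(-1 - -2) = 2
∂y/∂w = x = 0
∂L/∂w = ∂L/∂y · ∂y/∂w = 2 × 0 = 0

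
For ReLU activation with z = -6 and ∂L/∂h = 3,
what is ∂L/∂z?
∂L/∂z = 0

h = ReLU(-6) = 0
Since z < 0: ∂h/∂z = 0
∂L/∂z = ∂L/∂h · ∂h/∂z = 3 × 0 = 0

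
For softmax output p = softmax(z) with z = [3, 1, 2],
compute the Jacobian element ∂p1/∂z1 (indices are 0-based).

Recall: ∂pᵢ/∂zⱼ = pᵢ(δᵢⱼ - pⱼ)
∂p1/∂z1 = 0.08193

p = softmax(z) = [0.6652, 0.09003, 0.2447]
p1 = 0.09003

∂p1/∂z1 = p1(1 - p1) = 0.09003 × (1 - 0.09003) = 0.08193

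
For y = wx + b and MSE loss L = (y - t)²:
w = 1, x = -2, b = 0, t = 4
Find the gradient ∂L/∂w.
∂L/∂w = 24

y = wx + b = (1)(-2) + 0 = -2
∂L/∂y = 2(y - t) = 2(-2 - 4) = -12
∂y/∂w = x = -2
∂L/∂w = ∂L/∂y · ∂y/∂w = -12 × -2 = 24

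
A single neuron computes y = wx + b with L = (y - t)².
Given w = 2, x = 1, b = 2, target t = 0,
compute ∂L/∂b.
∂L/∂b = 8

y = wx + b = (2)(1) + 2 = 4
∂L/∂y = 2(y - t) = 2(4 - 0) = 8
∂y/∂b = 1
∂L/∂b = ∂L/∂y · ∂y/∂b = 8 × 1 = 8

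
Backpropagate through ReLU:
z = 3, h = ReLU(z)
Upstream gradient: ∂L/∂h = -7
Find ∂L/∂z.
∂L/∂z = -7

h = ReLU(3) = 3
Since z > 0: ∂h/∂z = 1
∂L/∂z = ∂L/∂h · ∂h/∂z = -7 × 1 = -7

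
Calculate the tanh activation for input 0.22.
0.2165

tanh(0.22) = (e^(0.22) - e^(-0.22))/(e^(0.22) + e^(-0.22)) = 0.2165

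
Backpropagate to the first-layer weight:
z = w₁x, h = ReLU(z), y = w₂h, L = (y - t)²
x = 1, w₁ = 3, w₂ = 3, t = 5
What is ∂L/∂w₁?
∂L/∂w₁ = 24

Forward pass:
z = w₁x = 3×1 = 3
h = ReLU(3) = 3
y = w₂h = 3×3 = 9

Backward pass:
∂L/∂y = 2(y - t) = 2(9 - 5) = 8
∂y/∂h = w₂ = 3
∂h/∂z = 1 (ReLU derivative)
∂z/∂w₁ = x = 1

∂L/∂w₁ = 8 × 3 × 1 × 1 = 24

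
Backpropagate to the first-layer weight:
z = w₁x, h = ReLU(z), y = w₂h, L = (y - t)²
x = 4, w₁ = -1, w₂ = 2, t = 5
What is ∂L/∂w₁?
∂L/∂w₁ = 0

Forward pass:
z = w₁x = -1×4 = -4
h = ReLU(-4) = 0
y = w₂h = 2×0 = 0

Backward pass:
∂L/∂y = 2(y - t) = 2(0 - 5) = -10
∂y/∂h = w₂ = 2
∂h/∂z = 0 (ReLU derivative)
∂z/∂w₁ = x = 4

∂L/∂w₁ = -10 × 2 × 0 × 4 = 0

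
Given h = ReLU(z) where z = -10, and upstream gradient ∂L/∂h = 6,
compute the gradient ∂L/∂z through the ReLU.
∂L/∂z = 0

h = ReLU(-10) = 0
Since z < 0: ∂h/∂z = 0
∂L/∂z = ∂L/∂h · ∂h/∂z = 6 × 0 = 0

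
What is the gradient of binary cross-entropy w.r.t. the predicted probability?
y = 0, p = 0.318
∂L/∂p = 1.466

∂L/∂p = -y/p + (1-y)/(1-p) = 0 + 1/0.682 = 1.466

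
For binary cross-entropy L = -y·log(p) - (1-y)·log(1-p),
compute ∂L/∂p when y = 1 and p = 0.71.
∂L/∂p = -1.408

∂L/∂p = -y/p + (1-y)/(1-p) = -1/0.71 + 0 = -1.408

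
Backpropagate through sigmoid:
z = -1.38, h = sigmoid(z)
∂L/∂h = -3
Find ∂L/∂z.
∂L/∂z = -0.4818

σ(-1.38) = 0.201
σ'(-1.38) = σ(-1.38)(1 - σ(-1.38)) = 0.201 × 0.799 = 0.1606
∂L/∂z = ∂L/∂h · σ'(z) = -3 × 0.1606 = -0.4818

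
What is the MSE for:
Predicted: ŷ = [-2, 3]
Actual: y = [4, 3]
MSE = 18

MSE = (1/2)((-2-4)² + (3-3)²) = (1/2)(36 + 0) = 18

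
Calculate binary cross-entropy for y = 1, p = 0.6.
L = 0.5108

L = -1·log(0.6) - 0·log(0.4) = -log(0.6) = 0.5108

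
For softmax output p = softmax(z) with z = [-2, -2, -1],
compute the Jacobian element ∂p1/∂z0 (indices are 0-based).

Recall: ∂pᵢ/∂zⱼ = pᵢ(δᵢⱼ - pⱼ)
∂p1/∂z0 = -0.04492

p = softmax(z) = [0.2119, 0.2119, 0.5761]
p1 = 0.2119, p0 = 0.2119

∂p1/∂z0 = -p1 × p0 = -0.2119 × 0.2119 = -0.04492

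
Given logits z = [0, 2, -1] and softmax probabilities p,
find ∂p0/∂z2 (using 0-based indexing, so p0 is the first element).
∂p0/∂z2 = -0.004797

p = softmax(z) = [0.1142, 0.8438, 0.04201]
p0 = 0.1142, p2 = 0.04201

∂p0/∂z2 = -p0 × p2 = -0.1142 × 0.04201 = -0.004797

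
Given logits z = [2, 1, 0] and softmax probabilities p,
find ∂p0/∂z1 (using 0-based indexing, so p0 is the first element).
∂p0/∂z1 = -0.1628

p = softmax(z) = [0.6652, 0.2447, 0.09003]
p0 = 0.6652, p1 = 0.2447

∂p0/∂z1 = -p0 × p1 = -0.6652 × 0.2447 = -0.1628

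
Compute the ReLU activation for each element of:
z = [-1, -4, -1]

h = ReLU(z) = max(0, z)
h = [0, 0, 0]

ReLU applied element-wise: max(0,-1)=0, max(0,-4)=0, max(0,-1)=0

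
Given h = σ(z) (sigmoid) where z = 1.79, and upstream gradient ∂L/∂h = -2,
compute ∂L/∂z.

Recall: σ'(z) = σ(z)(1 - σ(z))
∂L/∂z = -0.2452

σ(1.79) = 0.8569
σ'(1.79) = σ(1.79)(1 - σ(1.79)) = 0.8569 × 0.1431 = 0.1226
∂L/∂z = ∂L/∂h · σ'(z) = -2 × 0.1226 = -0.2452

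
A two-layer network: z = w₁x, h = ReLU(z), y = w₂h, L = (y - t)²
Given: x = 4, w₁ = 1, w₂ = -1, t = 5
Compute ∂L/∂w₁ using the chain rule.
∂L/∂w₁ = 72

Forward pass:
z = w₁x = 1×4 = 4
h = ReLU(4) = 4
y = w₂h = -1×4 = -4

Backward pass:
∂L/∂y = 2(y - t) = 2(-4 - 5) = -18
∂y/∂h = w₂ = -1
∂h/∂z = 1 (ReLU derivative)
∂z/∂w₁ = x = 4

∂L/∂w₁ = -18 × -1 × 1 × 4 = 72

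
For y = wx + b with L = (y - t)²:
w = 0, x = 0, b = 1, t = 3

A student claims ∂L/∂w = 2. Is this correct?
Incorrect

y = (0)(0) + 1 = 1
∂L/∂y = 2(y - t) = 2(1 - 3) = -4
∂y/∂w = x = 0
∂L/∂w = -4 × 0 = 0

Claimed value: 2
Incorrect: The correct gradient is 0.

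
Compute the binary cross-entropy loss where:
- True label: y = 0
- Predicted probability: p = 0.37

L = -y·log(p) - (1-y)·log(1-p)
L = 0.462

L = -0·log(0.37) - 1·log(0.63) = -log(0.63) = 0.462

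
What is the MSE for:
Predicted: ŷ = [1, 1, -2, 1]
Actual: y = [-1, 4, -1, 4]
MSE = 5.75

MSE = (1/4)((1--1)² + (1-4)² + (-2--1)² + (1-4)²) = (1/4)(4 + 9 + 1 + 9) = 5.75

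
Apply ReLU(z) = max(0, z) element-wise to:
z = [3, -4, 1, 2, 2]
h = [3, 0, 1, 2, 2]

ReLU applied element-wise: max(0,3)=3, max(0,-4)=0, max(0,1)=1, max(0,2)=2, max(0,2)=2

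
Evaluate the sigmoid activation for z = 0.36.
0.589

sigmoid(0.36) = 1/(1 + e^(-0.36)) = 1/(1 + 0.6977) = 0.589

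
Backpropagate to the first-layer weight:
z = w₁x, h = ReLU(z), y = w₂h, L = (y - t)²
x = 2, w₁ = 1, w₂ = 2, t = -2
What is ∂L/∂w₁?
∂L/∂w₁ = 48

Forward pass:
z = w₁x = 1×2 = 2
h = ReLU(2) = 2
y = w₂h = 2×2 = 4

Backward pass:
∂L/∂y = 2(y - t) = 2(4 - -2) = 12
∂y/∂h = w₂ = 2
∂h/∂z = 1 (ReLU derivative)
∂z/∂w₁ = x = 2

∂L/∂w₁ = 12 × 2 × 1 × 2 = 48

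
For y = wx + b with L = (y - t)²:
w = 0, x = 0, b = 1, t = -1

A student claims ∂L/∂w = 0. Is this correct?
Correct

y = (0)(0) + 1 = 1
∂L/∂y = 2(y - t) = 2(1 - -1) = 4
∂y/∂w = x = 0
∂L/∂w = 4 × 0 = 0

Claimed value: 0
Correct: The correct gradient is 0.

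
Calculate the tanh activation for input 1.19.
0.8306

tanh(1.19) = (e^(1.19) - e^(-1.19))/(e^(1.19) + e^(-1.19)) = 0.8306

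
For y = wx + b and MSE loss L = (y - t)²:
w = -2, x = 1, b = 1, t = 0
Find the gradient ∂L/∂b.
∂L/∂b = -2

y = wx + b = (-2)(1) + 1 = -1
∂L/∂y = 2(y - t) = 2(-1 - 0) = -2
∂y/∂b = 1
∂L/∂b = ∂L/∂y · ∂y/∂b = -2 × 1 = -2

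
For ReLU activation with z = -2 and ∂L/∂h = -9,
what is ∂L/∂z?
∂L/∂z = 0

h = ReLU(-2) = 0
Since z < 0: ∂h/∂z = 0
∂L/∂z = ∂L/∂h · ∂h/∂z = -9 × 0 = 0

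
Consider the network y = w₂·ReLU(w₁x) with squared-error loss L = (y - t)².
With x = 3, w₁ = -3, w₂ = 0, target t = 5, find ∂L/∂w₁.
∂L/∂w₁ = 0

Forward pass:
z = w₁x = -3×3 = -9
h = ReLU(-9) = 0
y = w₂h = 0×0 = 0

Backward pass:
∂L/∂y = 2(y - t) = 2(0 - 5) = -10
∂y/∂h = w₂ = 0
∂h/∂z = 0 (ReLU derivative)
∂z/∂w₁ = x = 3

∂L/∂w₁ = -10 × 0 × 0 × 3 = 0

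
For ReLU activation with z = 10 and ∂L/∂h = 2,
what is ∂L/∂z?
∂L/∂z = 2

h = ReLU(10) = 10
Since z > 0: ∂h/∂z = 1
∂L/∂z = ∂L/∂h · ∂h/∂z = 2 × 1 = 2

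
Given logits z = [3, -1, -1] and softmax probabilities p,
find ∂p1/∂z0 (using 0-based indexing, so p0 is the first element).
∂p1/∂z0 = -0.01704

p = softmax(z) = [0.9647, 0.01767, 0.01767]
p1 = 0.01767, p0 = 0.9647

∂p1/∂z0 = -p1 × p0 = -0.01767 × 0.9647 = -0.01704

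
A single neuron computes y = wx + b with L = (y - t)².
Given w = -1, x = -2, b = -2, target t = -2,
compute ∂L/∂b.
∂L/∂b = 4

y = wx + b = (-1)(-2) + -2 = 0
∂L/∂y = 2(y - t) = 2(0 - -2) = 4
∂y/∂b = 1
∂L/∂b = ∂L/∂y · ∂y/∂b = 4 × 1 = 4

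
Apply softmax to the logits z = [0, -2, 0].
p = [0.4683, 0.0634, 0.4683]

exp(z) = [1, 0.1353, 1]
Sum = 2.135
p = [0.4683, 0.0634, 0.4683]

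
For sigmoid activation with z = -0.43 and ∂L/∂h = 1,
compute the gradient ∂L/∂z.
∂L/∂z = 0.2388

σ(-0.43) = 0.3941
σ'(-0.43) = σ(-0.43)(1 - σ(-0.43)) = 0.3941 × 0.6059 = 0.2388
∂L/∂z = ∂L/∂h · σ'(z) = 1 × 0.2388 = 0.2388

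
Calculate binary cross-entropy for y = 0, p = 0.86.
L = 1.966

L = -0·log(0.86) - 1·log(0.14) = -log(0.14) = 1.966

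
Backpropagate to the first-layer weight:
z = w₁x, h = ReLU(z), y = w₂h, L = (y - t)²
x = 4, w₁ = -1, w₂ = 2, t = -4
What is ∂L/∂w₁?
∂L/∂w₁ = 0

Forward pass:
z = w₁x = -1×4 = -4
h = ReLU(-4) = 0
y = w₂h = 2×0 = 0

Backward pass:
∂L/∂y = 2(y - t) = 2(0 - -4) = 8
∂y/∂h = w₂ = 2
∂h/∂z = 0 (ReLU derivative)
∂z/∂w₁ = x = 4

∂L/∂w₁ = 8 × 2 × 0 × 4 = 0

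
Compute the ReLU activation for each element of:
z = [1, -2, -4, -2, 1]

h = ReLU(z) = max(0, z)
h = [1, 0, 0, 0, 1]

ReLU applied element-wise: max(0,1)=1, max(0,-2)=0, max(0,-4)=0, max(0,-2)=0, max(0,1)=1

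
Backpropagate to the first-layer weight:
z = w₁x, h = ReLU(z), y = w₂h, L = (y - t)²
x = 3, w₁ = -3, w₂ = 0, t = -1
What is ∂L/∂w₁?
∂L/∂w₁ = 0

Forward pass:
z = w₁x = -3×3 = -9
h = ReLU(-9) = 0
y = w₂h = 0×0 = 0

Backward pass:
∂L/∂y = 2(y - t) = 2(0 - -1) = 2
∂y/∂h = w₂ = 0
∂h/∂z = 0 (ReLU derivative)
∂z/∂w₁ = x = 3

∂L/∂w₁ = 2 × 0 × 0 × 3 = 0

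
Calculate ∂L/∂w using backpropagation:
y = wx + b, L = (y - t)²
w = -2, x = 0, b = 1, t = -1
∂L/∂w = 0

y = wx + b = (-2)(0) + 1 = 1
∂L/∂y = 2(y - t) = 2(1 - -1) = 4
∂y/∂w = x = 0
∂L/∂w = ∂L/∂y · ∂y/∂w = 4 × 0 = 0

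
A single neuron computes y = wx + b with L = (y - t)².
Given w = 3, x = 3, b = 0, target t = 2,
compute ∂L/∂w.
∂L/∂w = 42

y = wx + b = (3)(3) + 0 = 9
∂L/∂y = 2(y - t) = 2(9 - 2) = 14
∂y/∂w = x = 3
∂L/∂w = ∂L/∂y · ∂y/∂w = 14 × 3 = 42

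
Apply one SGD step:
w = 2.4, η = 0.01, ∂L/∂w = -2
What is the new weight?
w_new = 2.42

w_new = w - η·∂L/∂w = 2.4 - 0.01×(-2) = 2.4 - (-0.02) = 2.42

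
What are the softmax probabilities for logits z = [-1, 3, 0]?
p = [0.0171, 0.9362, 0.0466]

exp(z) = [0.3679, 20.09, 1]
Sum = 21.45
p = [0.0171, 0.9362, 0.0466]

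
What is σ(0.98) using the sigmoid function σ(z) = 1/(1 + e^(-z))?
0.7271

sigmoid(0.98) = 1/(1 + e^(-0.98)) = 1/(1 + 0.3753) = 0.7271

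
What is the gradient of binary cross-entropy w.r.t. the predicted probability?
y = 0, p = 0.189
∂L/∂p = 1.233

∂L/∂p = -y/p + (1-y)/(1-p) = 0 + 1/0.811 = 1.233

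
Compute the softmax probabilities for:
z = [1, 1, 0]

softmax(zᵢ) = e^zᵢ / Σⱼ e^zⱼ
p = [0.4223, 0.4223, 0.1554]

exp(z) = [2.718, 2.718, 1]
Sum = 6.437
p = [0.4223, 0.4223, 0.1554]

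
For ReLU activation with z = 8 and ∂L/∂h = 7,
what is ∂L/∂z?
∂L/∂z = 7

h = ReLU(8) = 8
Since z > 0: ∂h/∂z = 1
∂L/∂z = ∂L/∂h · ∂h/∂z = 7 × 1 = 7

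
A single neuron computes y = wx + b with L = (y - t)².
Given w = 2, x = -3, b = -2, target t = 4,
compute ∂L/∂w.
∂L/∂w = 72

y = wx + b = (2)(-3) + -2 = -8
∂L/∂y = 2(y - t) = 2(-8 - 4) = -24
∂y/∂w = x = -3
∂L/∂w = ∂L/∂y · ∂y/∂w = -24 × -3 = 72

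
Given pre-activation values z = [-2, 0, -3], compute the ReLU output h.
h = [0, 0, 0]

ReLU applied element-wise: max(0,-2)=0, max(0,0)=0, max(0,-3)=0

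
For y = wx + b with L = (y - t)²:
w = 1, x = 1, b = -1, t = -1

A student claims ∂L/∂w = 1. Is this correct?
Incorrect

y = (1)(1) + -1 = 0
∂L/∂y = 2(y - t) = 2(0 - -1) = 2
∂y/∂w = x = 1
∂L/∂w = 2 × 1 = 2

Claimed value: 1
Incorrect: The correct gradient is 2.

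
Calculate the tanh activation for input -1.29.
-0.8591

tanh(-1.29) = (e^(-1.29) - e^(1.29))/(e^(-1.29) + e^(1.29)) = -0.8591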